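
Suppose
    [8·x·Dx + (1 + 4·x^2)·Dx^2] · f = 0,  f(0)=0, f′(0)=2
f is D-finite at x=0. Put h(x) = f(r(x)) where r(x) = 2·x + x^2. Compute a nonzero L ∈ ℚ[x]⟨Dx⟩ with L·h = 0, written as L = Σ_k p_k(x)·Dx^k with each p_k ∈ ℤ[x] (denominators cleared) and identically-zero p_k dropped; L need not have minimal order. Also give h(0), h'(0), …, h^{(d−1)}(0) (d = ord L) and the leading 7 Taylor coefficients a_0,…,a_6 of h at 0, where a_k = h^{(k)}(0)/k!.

L = (-1 + 32·x + 64·x^2 + 48·x^3 + 12·x^4)·Dx + (1 + x + 16·x^2 + 32·x^3 + 20·x^4 + 4·x^5)·Dx^2  (order 2).
h: a_k = 0, 4, 2, -64/3, -32, 944/5, 1528/3, …
ICs: h(0) = 0, h′(0) = 4.

f: a_k = 0, 2, 0, -8/3, 0, 32/5, 0, …
Change of var in L_f (x↦r) gives L₀.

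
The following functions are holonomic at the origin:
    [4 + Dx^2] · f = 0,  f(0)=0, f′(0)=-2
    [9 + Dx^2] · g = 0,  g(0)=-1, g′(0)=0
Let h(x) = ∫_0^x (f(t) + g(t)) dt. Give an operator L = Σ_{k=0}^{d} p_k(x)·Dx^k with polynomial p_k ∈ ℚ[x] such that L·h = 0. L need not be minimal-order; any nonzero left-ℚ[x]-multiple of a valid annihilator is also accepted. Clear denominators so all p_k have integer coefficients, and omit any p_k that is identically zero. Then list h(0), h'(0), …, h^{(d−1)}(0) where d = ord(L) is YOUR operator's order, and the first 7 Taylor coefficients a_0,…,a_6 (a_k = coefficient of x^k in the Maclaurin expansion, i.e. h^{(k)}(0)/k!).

f: a_k = 0, -2, 0, 4/3, 0, -4/15, 0, …
g: a_k = -1, 0, 9/2, 0, -27/8, 0, 81/80, …
h₀=f+g: left-lcm gives L₀, ord ≤ 4.
Integrate: L := L₀·Dx.
L = 36·Dx + 13·Dx^3 + Dx^5  (order 5).
h: a_k = 0, -1, -1, 3/2, 1/3, -27/40, -2/45, …
ICs: h(0) = 0, h′(0) = -1, h′′(0) = -2, h′′′(0) = 9, h′′′′(0) = 8.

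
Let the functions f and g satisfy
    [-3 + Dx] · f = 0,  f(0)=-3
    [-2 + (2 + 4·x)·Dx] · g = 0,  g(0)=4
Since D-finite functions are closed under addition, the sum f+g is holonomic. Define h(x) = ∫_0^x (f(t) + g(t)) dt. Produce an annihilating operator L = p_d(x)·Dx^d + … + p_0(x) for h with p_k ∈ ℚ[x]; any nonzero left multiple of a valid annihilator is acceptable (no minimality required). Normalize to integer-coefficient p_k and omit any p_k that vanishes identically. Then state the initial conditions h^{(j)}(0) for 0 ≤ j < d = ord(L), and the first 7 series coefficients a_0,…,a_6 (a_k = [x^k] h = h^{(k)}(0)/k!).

f: a_k = -3, -9, -27/2, -27/2, -81/8, -243/40, -243/80, …
g: a_k = 4, 4, -2, 2, -5/2, 7/2, -21/4, …
L₀ := lclm(L_f,L_g); ord L₀ ≤ 1+1.
Integrate: L := L₀·Dx.
L = (12 + 18·x)·Dx + (-10 - 36·x - 36·x^2)·Dx^2 + (2 + 10·x + 12·x^2)·Dx^3  (order 3).
h: a_k = 0, 1, -5/2, -31/6, -23/8, -101/40, -103/240, …
ICs: h(0) = 0, h′(0) = 1, h′′(0) = -5.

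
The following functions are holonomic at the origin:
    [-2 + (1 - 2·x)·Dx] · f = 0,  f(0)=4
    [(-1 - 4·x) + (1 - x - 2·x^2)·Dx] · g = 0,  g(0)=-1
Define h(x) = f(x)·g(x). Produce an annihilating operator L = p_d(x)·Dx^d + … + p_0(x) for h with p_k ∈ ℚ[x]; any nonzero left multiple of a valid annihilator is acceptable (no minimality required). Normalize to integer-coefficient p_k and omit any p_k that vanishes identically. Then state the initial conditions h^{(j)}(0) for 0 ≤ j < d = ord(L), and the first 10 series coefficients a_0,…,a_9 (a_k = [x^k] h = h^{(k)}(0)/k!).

f: a_k = 4, 8, 16, 32, 64, 128, 256, 512, 1024, 2048, …
g: a_k = -1, -1, -3, -5, -11, -21, -43, -85, -171, -341, …
Product ⇒ symmetric product L₀, ord ≤ 1.
L = (3 + 6·x) + (-1 + x + 2·x^2)·Dx  (order 1).
h: a_k = -4, -12, -36, -92, -228, -540, -1252, -2844, -6372, -14108, …
ICs: h(0) = -4.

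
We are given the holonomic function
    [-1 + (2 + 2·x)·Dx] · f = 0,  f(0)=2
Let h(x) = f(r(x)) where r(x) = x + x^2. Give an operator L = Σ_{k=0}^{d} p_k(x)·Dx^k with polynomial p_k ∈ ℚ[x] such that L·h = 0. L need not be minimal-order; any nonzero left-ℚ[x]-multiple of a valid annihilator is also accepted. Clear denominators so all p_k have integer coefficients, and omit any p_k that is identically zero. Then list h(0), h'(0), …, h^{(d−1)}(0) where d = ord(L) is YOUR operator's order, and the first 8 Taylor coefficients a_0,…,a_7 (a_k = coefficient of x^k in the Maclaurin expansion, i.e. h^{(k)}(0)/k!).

f: a_k = 2, 1, -1/4, 1/8, -5/64, 7/128, -21/512, 33/1024, …
L₀ from L_f via x↦r, Dx↦r'^{-1}Dx.
L = (-1 - 2·x) + (2 + 2·x + 2·x^2)·Dx  (order 1).
h: a_k = 2, 1, 3/4, -3/8, 3/64, 15/128, -57/512, 21/1024, …
ICs: h(0) = 2.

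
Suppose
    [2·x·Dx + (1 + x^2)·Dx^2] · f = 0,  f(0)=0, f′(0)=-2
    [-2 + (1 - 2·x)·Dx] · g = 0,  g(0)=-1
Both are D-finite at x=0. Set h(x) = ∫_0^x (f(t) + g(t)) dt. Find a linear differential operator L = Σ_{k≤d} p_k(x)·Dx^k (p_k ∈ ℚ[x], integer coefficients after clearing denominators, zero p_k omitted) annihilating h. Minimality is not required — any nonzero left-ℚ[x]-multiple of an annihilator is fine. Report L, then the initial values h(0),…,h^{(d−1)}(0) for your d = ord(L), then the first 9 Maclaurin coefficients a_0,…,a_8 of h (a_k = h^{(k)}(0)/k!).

L = (4 - 32·x - 12·x^2)·Dx^2 + (-13 + 4·x - 25·x^2 - 12·x^3)·Dx^3 + (2 - 3·x - 3·x^3 - 2·x^4)·Dx^4  (order 4).
h: a_k = 0, -1, -2, -4/3, -11/6, -16/5, -27/5, -64/7, -447/28, …
ICs: h(0) = 0, h′(0) = -1, h′′(0) = -4, h′′′(0) = -8.

f: a_k = 0, -2, 0, 2/3, 0, -2/5, 0, 2/7, 0, …
g: a_k = -1, -2, -4, -8, -16, -32, -64, -128, -256, …
h₀=f+g: left-lcm gives L₀, ord ≤ 3.
h=∫h₀ ⇒ L = L₀·Dx.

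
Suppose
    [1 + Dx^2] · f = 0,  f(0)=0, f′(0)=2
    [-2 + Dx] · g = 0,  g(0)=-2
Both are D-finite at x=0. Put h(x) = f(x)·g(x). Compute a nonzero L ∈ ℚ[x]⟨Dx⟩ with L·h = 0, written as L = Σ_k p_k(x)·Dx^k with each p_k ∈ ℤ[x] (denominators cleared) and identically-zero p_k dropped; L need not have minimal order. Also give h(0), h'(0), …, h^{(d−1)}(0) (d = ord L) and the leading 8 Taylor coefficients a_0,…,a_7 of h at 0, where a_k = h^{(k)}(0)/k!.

f: a_k = 0, 2, 0, -1/3, 0, 1/60, 0, -1/2520, …
g: a_k = -2, -4, -4, -8/3, -4/3, -8/15, -8/45, -16/315, …
h₀=f·g: eliminate ⇒ L₀, order ≤ 2·1.
L = 5 - 4·Dx + Dx^2  (order 2).
h: a_k = 0, -4, -8, -22/3, -4, -41/30, -11/45, 29/1260, …
ICs: h(0) = 0, h′(0) = -4.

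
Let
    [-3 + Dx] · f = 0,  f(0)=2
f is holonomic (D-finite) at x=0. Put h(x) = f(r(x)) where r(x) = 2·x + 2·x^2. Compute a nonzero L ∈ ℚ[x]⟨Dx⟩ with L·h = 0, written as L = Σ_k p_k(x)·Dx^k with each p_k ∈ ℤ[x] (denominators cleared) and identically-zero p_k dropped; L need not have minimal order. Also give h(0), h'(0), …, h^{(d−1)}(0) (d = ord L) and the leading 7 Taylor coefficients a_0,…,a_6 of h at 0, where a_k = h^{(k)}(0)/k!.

L = (-6 - 12·x) + Dx  (order 1).
h: a_k = 2, 12, 48, 144, 360, 3888/5, 7488/5, …
ICs: h(0) = 2.

f: a_k = 2, 6, 9, 9, 27/4, 81/20, 81/40, …
L₀ from L_f via x↦r, Dx↦r'^{-1}Dx.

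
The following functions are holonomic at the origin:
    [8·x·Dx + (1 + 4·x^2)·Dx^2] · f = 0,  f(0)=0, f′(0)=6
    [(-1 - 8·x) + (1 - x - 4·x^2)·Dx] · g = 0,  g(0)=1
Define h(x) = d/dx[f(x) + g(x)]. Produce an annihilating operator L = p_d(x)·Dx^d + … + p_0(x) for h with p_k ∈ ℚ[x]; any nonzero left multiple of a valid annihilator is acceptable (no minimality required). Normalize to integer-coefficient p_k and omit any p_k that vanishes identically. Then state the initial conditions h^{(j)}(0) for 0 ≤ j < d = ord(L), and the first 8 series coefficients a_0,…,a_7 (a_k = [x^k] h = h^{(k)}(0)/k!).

L = (40 - 160·x - 2272·x^2 - 4608·x^3 - 16896·x^4 - 6144·x^6) + (-31 - 264·x - 364·x^2 - 2208·x^3 - 4160·x^4 - 12800·x^5 - 768·x^6 - 6144·x^7)·Dx + (5 + 11·x + 80·x^2 - 116·x^3 - 80·x^4 - 704·x^5 - 1536·x^6 - 256·x^7 - 1024·x^8)·Dx^2  (order 2).
h: a_k = 7, 10, 3, 116, 421, 1086, 2703, 9320, …
ICs: h(0) = 7, h′(0) = 10.

f: a_k = 0, 6, 0, -8, 0, 96/5, 0, -384/7, …
g: a_k = 1, 1, 5, 9, 29, 65, 181, 441, …
Sum ⇒ L₀ = lclm(L_f,L_g) in ℚ(x)⟨Dx⟩.
Differentiate: ansatz ord ≤ ord L₀ ⇒ L.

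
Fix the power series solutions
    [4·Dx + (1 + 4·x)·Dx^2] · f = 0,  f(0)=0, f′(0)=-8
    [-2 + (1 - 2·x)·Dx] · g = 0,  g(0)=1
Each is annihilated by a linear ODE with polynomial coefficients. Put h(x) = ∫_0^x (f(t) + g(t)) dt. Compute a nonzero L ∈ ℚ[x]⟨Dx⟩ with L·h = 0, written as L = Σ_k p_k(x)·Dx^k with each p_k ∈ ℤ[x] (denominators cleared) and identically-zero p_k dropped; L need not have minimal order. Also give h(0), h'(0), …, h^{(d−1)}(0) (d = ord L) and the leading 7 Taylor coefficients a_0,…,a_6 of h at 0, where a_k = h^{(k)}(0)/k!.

f: a_k = 0, -8, 16, -128/3, 128, -2048/5, 4096/3, …
g: a_k = 1, 2, 4, 8, 16, 32, 64, …
Weyl lclm of L_f,L_g ⇒ L₀ (ord ≤ 3).
h=∫h₀ ⇒ L = L₀·Dx.
L = (-28 - 16·x)·Dx^2 + (1 - 40·x - 32·x^2)·Dx^3 + (1 + 3·x - 6·x^2 - 8·x^3)·Dx^4  (order 4).
h: a_k = 0, 1, -3, 20/3, -26/3, 144/5, -944/15, …
ICs: h(0) = 0, h′(0) = 1, h′′(0) = -6, h′′′(0) = 40.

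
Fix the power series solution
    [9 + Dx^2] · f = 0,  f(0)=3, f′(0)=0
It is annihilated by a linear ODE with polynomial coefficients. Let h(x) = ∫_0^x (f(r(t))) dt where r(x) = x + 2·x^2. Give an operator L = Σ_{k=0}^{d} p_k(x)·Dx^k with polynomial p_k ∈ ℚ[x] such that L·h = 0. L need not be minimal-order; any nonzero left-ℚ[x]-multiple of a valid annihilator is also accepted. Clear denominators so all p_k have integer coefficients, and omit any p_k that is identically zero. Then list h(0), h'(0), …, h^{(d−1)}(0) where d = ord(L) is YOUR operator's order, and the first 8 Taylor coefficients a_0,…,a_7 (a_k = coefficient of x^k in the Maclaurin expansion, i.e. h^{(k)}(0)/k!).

L = (9 + 108·x + 432·x^2 + 576·x^3)·Dx - 4·Dx^2 + (1 + 4·x)·Dx^3  (order 3).
h: a_k = 0, 3, 0, -9/2, -27/2, -351/40, 27/2, 19197/560, …
ICs: h(0) = 0, h′(0) = 3, h′′(0) = 0.

f: a_k = 3, 0, -27/2, 0, 81/8, 0, -243/80, 0, …
h₀=f(r): pull back L_f along r ⇒ L₀.
∫: right-multiply L₀ by Dx.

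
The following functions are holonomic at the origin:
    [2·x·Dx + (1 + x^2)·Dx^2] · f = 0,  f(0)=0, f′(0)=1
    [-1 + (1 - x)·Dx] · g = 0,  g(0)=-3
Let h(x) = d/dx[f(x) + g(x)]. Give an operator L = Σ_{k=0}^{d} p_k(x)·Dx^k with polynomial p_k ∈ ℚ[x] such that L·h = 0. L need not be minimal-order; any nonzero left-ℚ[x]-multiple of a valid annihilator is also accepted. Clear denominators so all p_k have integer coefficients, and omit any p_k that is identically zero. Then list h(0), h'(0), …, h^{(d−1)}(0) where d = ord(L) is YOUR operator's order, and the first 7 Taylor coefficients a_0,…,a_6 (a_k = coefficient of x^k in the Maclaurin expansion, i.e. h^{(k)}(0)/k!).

f: a_k = 0, 1, 0, -1/3, 0, 1/5, 0, …
g: a_k = -3, -3, -3, -3, -3, -3, -3, …
f+g: L₀ = lclm(L_f,L_g), ord ≤ 2+1.
Derive L from L₀ (diff closure).
L = (2 - 8·x - 6·x^2) + (-4 + 2·x - 4·x^2 - 6·x^3)·Dx + (1 - x^4)·Dx^2  (order 2).
h: a_k = -2, -6, -10, -12, -14, -18, -22, …
ICs: h(0) = -2, h′(0) = -6.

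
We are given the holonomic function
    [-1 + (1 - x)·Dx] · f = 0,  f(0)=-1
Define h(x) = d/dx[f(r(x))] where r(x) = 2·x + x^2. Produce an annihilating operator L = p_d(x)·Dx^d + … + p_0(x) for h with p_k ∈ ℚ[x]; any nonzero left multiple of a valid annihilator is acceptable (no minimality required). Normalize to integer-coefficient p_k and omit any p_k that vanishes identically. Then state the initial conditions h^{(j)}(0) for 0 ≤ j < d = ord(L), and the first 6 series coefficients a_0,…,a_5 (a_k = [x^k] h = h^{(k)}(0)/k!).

f: a_k = -1, -1, -1, -1, -1, -1, …
Change of var in L_f (x↦r) gives L₀.
Differentiate: ansatz ord ≤ ord L₀ ⇒ L.
L = (5 + 6·x + 3·x^2) + (-1 + x + 3·x^2 + x^3)·Dx  (order 1).
h: a_k = -2, -10, -36, -116, -350, -1014, …
ICs: h(0) = -2.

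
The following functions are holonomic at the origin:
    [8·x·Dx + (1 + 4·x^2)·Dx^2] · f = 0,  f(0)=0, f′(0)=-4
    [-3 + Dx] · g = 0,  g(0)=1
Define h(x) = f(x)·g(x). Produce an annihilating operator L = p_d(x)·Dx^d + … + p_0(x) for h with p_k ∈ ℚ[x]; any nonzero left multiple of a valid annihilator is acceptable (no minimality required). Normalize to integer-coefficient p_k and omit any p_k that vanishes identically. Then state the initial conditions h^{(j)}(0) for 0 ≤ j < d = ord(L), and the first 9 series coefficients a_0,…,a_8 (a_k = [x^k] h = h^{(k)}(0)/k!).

L = (9 - 24·x + 36·x^2) + (-6 + 8·x - 24·x^2)·Dx + (1 + 4·x^2)·Dx^2  (order 2).
h: a_k = 0, -4, -12, -38/3, -2, -23/10, -45/2, -991/140, 1713/28, …
ICs: h(0) = 0, h′(0) = -4.

f: a_k = 0, -4, 0, 16/3, 0, -64/5, 0, 256/7, 0, …
g: a_k = 1, 3, 9/2, 9/2, 27/8, 81/40, 81/80, 243/560, 729/4480, …
L₀ := L_f ⊗_s L_g (sym. prod.), ord ≤ 2.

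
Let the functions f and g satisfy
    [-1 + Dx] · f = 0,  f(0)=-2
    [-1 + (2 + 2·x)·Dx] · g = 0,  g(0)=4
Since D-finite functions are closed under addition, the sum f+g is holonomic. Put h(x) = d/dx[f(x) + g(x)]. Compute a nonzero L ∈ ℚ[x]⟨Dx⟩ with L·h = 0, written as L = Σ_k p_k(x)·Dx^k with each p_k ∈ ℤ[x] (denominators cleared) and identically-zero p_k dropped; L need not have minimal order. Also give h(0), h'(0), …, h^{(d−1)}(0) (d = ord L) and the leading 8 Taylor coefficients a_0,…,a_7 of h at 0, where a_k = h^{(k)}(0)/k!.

L = (-5 - 2·x) + (-1 - 8·x - 4·x^2)·Dx + (6 + 10·x + 4·x^2)·Dx^2  (order 2).
h: a_k = 0, -3, -1/4, -23/24, 89/192, -977/1920, 10331/23040, -135263/322560, …
ICs: h(0) = 0, h′(0) = -3.

f: a_k = -2, -2, -1, -1/3, -1/12, -1/60, -1/360, -1/2520, …
g: a_k = 4, 2, -1/2, 1/4, -5/32, 7/64, -21/256, 33/512, …
f+g: L₀ = lclm(L_f,L_g), ord ≤ 1+1.
Differentiate: ansatz ord ≤ ord L₀ ⇒ L.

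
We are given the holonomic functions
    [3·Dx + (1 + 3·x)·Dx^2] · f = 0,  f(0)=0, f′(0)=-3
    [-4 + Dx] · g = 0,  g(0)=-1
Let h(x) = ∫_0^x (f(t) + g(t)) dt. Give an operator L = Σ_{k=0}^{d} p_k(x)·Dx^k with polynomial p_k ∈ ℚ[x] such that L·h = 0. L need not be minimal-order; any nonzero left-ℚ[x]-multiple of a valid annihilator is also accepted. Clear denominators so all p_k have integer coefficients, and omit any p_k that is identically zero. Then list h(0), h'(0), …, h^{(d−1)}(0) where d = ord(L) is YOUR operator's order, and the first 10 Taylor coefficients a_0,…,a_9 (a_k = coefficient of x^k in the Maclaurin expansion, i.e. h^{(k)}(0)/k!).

L = (-120 - 144·x)·Dx^2 + (2 - 96·x - 144·x^2)·Dx^3 + (7 + 33·x + 36·x^2)·Dx^4  (order 4).
h: a_k = 0, -1, -7/2, -7/6, -59/12, 23/12, -857/90, 1489/90, -99439/2520, 2062619/22680, …
ICs: h(0) = 0, h′(0) = -1, h′′(0) = -7, h′′′(0) = -7.

f: a_k = 0, -3, 9/2, -9, 81/4, -243/5, 243/2, -2187/7, 6561/8, -2187, …
g: a_k = -1, -4, -8, -32/3, -32/3, -128/15, -256/45, -1024/315, -512/315, -2048/2835, …
Weyl lclm of L_f,L_g ⇒ L₀ (ord ≤ 3).
Integrate: L := L₀·Dx.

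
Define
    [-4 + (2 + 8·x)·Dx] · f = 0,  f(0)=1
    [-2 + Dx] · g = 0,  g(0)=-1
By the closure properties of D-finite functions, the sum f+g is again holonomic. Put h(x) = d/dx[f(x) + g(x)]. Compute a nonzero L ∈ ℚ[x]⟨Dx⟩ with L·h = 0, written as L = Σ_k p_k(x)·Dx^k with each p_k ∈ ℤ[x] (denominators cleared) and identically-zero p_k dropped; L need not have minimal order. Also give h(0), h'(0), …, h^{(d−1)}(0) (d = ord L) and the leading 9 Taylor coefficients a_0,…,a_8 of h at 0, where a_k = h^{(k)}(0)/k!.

f: a_k = 1, 2, -2, 4, -10, 28, -84, 264, -858, …
g: a_k = -1, -2, -2, -4/3, -2/3, -4/15, -4/45, -8/315, -2/315, …
Weyl lclm of L_f,L_g ⇒ L₀ (ord ≤ 2).
h₀' ⇒ L via d/dx closure of L₀.
L = (-8 - 8·x) + (2 - 8·x - 16·x^2)·Dx + (1 + 6·x + 8·x^2)·Dx^2  (order 2).
h: a_k = 0, -8, 8, -128/3, 416/3, -7568/15, 83152/45, -2162176/315, 8108096/315, …
ICs: h(0) = 0, h′(0) = -8.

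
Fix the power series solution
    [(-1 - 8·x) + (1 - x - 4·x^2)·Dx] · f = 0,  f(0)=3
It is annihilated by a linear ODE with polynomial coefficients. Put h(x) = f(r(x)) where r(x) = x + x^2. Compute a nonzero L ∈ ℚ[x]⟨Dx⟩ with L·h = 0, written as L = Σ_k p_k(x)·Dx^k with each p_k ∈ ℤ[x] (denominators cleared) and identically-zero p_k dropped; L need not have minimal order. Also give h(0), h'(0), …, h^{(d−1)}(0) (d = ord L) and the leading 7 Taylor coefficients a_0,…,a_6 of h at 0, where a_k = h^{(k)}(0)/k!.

L = (1 + 10·x + 24·x^2 + 16·x^3) + (-1 + x + 5·x^2 + 8·x^3 + 4·x^4)·Dx  (order 1).
h: a_k = 3, 3, 18, 57, 183, 624, 2067, …
ICs: h(0) = 3.

f: a_k = 3, 3, 15, 27, 87, 195, 543, …
Change of var in L_f (x↦r) gives L₀.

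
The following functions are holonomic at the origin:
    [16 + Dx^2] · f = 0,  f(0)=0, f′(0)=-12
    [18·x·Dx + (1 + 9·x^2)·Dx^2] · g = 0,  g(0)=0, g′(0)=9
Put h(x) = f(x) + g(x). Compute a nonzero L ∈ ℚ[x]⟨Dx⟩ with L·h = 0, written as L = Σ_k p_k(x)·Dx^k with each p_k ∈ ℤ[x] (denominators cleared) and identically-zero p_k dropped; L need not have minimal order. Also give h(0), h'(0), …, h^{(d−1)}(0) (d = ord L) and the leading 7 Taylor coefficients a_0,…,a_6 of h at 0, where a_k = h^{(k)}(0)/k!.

L = (-13248·x + 181440·x^3 + 186624·x^5)·Dx + (-16 + 6048·x^2 + 66096·x^4 + 93312·x^6)·Dx^2 + (-828·x + 11340·x^3 + 11664·x^5)·Dx^3 + (-1 + 378·x^2 + 4131·x^4 + 5832·x^6)·Dx^4  (order 4).
h: a_k = 0, -3, 0, 5, 0, 601/5, 0, …
ICs: h(0) = 0, h′(0) = -3, h′′(0) = 0, h′′′(0) = 30.

f: a_k = 0, -12, 0, 32, 0, -128/5, 0, …
g: a_k = 0, 9, 0, -27, 0, 729/5, 0, …
h₀=f+g: left-lcm gives L₀, ord ≤ 4.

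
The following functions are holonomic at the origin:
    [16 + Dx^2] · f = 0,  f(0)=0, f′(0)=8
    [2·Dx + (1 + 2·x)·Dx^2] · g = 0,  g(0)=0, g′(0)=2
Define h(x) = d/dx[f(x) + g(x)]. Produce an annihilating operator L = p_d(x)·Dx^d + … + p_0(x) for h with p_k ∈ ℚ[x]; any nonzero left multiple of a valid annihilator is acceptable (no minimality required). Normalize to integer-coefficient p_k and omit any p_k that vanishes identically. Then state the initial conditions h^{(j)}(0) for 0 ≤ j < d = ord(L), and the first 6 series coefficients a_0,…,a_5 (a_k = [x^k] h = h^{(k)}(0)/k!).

L = (160 + 256·x + 256·x^2) + (48 + 224·x + 384·x^2 + 256·x^3)·Dx + (10 + 16·x + 16·x^2)·Dx^2 + (3 + 14·x + 24·x^2 + 16·x^3)·Dx^3  (order 3).
h: a_k = 10, -4, -56, -16, 352/3, -64, …
ICs: h(0) = 10, h′(0) = -4, h′′(0) = -112.

f: a_k = 0, 8, 0, -64/3, 0, 256/15, …
g: a_k = 0, 2, -2, 8/3, -4, 32/5, …
Weyl lclm of L_f,L_g ⇒ L₀ (ord ≤ 4).
h=h₀': d/dx-closure on L₀ ⇒ L.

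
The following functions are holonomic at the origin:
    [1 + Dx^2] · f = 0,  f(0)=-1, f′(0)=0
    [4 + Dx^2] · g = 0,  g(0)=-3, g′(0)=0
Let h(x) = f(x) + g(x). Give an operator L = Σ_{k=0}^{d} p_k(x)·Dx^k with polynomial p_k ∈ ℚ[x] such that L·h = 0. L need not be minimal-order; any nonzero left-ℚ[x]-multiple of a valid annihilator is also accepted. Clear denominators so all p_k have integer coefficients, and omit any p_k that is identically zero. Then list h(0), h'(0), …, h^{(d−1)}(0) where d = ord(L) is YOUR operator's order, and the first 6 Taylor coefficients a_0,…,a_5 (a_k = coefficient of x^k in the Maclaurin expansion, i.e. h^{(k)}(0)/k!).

f: a_k = -1, 0, 1/2, 0, -1/24, 0, …
g: a_k = -3, 0, 6, 0, -2, 0, …
Weyl lclm of L_f,L_g ⇒ L₀ (ord ≤ 4).
L = 4 + 5·Dx^2 + Dx^4  (order 4).
h: a_k = -4, 0, 13/2, 0, -49/24, 0, …
ICs: h(0) = -4, h′(0) = 0, h′′(0) = 13, h′′′(0) = 0.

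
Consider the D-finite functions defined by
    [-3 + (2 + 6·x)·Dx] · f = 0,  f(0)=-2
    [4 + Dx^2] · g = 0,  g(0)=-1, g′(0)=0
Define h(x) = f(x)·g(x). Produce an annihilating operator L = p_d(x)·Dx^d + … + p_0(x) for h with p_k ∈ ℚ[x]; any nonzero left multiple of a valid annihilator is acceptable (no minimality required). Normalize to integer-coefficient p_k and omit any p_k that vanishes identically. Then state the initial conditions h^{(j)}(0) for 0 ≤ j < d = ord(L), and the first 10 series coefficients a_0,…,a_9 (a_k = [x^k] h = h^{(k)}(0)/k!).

f: a_k = -2, -3, 9/4, -27/8, 405/64, -1701/128, 15309/512, -72171/1024, 2814669/16384, -14073345/32768, …
g: a_k = -1, 0, 2, 0, -2/3, 0, 4/45, 0, -2/315, 0, …
f·g: L₀ = L_f ⊗_s L_g, ord ≤ 1·2.
L = (43 + 96·x + 144·x^2) + (-12 - 36·x)·Dx + (4 + 24·x + 36·x^2)·Dx^2  (order 2).
h: a_k = 2, 3, -25/4, -21/8, -95/192, 1093/128, -435961/23040, 704789/15360, -598666367/5160960, 1022227369/3440640, …
ICs: h(0) = 2, h′(0) = 3.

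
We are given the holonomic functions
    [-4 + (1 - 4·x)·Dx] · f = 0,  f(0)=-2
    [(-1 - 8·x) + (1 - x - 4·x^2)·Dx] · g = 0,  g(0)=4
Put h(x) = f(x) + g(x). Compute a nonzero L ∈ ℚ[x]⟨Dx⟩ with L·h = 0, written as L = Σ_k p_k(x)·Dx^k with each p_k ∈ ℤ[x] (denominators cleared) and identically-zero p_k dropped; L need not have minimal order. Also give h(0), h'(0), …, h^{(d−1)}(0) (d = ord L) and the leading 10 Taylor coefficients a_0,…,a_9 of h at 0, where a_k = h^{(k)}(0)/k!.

f: a_k = -2, -8, -32, -128, -512, -2048, -8192, -32768, -131072, -524288, …
g: a_k = 4, 4, 20, 36, 116, 260, 724, 1764, 4660, 11716, …
Sum ⇒ L₀ = lclm(L_f,L_g) in ℚ(x)⟨Dx⟩.
L = (8 - 288·x + 384·x^2 - 512·x^3) + (22 - 8·x - 288·x^2 + 640·x^3 - 1024·x^4)·Dx + (-3 + 23·x - 56·x^2 + 32·x^3 + 128·x^4 - 256·x^5)·Dx^2  (order 2).
h: a_k = 2, -4, -12, -92, -396, -1788, -7468, -31004, -126412, -512572, …
ICs: h(0) = 2, h′(0) = -4.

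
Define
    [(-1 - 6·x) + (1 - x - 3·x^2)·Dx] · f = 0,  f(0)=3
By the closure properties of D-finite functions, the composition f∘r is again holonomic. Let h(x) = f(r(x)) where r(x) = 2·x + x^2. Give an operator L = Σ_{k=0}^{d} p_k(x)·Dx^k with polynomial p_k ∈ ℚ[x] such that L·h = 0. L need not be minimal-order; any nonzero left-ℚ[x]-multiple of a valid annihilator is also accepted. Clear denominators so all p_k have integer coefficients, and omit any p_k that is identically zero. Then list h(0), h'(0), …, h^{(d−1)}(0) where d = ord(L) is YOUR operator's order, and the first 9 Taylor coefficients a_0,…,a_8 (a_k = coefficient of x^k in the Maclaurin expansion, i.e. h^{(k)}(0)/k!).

L = (2 + 26·x + 36·x^2 + 12·x^3) + (-1 + 2·x + 13·x^2 + 12·x^3 + 3·x^4)·Dx  (order 1).
h: a_k = 3, 6, 51, 216, 1176, 5790, 29613, 149256, 756489, …
ICs: h(0) = 3.

f: a_k = 3, 3, 12, 21, 57, 120, 291, 651, 1524, …
Substitute x→r, Dx→(1/r')Dx; clear ⇒ L₀.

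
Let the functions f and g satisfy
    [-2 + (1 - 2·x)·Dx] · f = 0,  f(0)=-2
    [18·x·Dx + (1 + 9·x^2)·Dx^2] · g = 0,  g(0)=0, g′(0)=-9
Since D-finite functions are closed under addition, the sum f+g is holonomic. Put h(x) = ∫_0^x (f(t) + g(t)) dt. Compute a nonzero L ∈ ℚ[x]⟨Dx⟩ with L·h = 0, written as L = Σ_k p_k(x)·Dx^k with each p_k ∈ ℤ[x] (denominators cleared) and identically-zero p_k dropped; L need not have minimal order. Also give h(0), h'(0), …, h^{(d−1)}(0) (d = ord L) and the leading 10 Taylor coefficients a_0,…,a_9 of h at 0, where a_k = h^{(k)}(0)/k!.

L = (-36 + 288·x + 972·x^2)·Dx^2 + (21 - 36·x + 9·x^2 + 972·x^3)·Dx^3 + (-2 - 5·x - 45·x^3 + 162·x^4)·Dx^4  (order 4).
h: a_k = 0, -2, -13/2, -8/3, 11/4, -32/5, -1049/30, -128/7, 4769/56, -512/9, …
ICs: h(0) = 0, h′(0) = -2, h′′(0) = -13, h′′′(0) = -16.

f: a_k = -2, -4, -8, -16, -32, -64, -128, -256, -512, -1024, …
g: a_k = 0, -9, 0, 27, 0, -729/5, 0, 6561/7, 0, -6561, …
h₀=f+g: left-lcm gives L₀, ord ≤ 3.
Integrate: L := L₀·Dx.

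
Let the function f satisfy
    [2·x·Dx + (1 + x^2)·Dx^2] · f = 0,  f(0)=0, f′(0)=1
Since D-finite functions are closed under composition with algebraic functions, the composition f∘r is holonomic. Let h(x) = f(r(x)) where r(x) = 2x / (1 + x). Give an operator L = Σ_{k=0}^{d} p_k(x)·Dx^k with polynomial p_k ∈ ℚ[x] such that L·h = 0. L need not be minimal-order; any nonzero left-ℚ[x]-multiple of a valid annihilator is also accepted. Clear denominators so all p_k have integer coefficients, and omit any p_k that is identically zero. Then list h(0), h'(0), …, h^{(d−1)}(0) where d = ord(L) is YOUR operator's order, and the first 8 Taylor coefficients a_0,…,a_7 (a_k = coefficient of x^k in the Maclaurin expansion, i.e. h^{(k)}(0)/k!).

L = (2 + 10·x)·Dx + (1 + 2·x + 5·x^2)·Dx^2  (order 2).
h: a_k = 0, 2, -2, -2/3, 6, -38/5, -22/3, 278/7, …
ICs: h(0) = 0, h′(0) = 2.

f: a_k = 0, 1, 0, -1/3, 0, 1/5, 0, -1/7, …
L₀ from L_f via x↦r, Dx↦r'^{-1}Dx.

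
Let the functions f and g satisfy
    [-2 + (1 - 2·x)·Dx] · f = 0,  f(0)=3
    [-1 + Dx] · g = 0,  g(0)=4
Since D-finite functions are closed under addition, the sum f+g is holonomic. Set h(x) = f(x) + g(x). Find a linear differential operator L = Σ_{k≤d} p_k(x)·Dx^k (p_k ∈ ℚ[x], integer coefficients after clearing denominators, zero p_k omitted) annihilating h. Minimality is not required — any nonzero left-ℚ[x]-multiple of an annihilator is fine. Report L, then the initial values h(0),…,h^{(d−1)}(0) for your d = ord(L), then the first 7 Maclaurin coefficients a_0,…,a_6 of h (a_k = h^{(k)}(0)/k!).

f: a_k = 3, 6, 12, 24, 48, 96, 192, …
g: a_k = 4, 4, 2, 2/3, 1/6, 1/30, 1/180, …
Weyl lclm of L_f,L_g ⇒ L₀ (ord ≤ 2).
L = (-6 - 4·x) + (7 + 4·x - 4·x^2)·Dx + (-1 + 4·x^2)·Dx^2  (order 2).
h: a_k = 7, 10, 14, 74/3, 289/6, 2881/30, 34561/180, …
ICs: h(0) = 7, h′(0) = 10.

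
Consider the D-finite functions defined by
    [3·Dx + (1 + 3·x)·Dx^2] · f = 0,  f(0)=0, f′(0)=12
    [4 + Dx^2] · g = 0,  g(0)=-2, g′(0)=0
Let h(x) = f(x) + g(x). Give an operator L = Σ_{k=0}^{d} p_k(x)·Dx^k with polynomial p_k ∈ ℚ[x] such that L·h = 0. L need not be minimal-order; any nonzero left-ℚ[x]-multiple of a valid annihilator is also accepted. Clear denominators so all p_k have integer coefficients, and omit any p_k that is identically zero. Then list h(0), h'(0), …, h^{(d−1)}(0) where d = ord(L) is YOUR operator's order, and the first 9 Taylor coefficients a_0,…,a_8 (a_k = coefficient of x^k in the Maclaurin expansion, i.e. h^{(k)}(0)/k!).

L = (348 + 144·x + 216·x^2)·Dx + (44 + 180·x + 216·x^2 + 216·x^3)·Dx^2 + (87 + 36·x + 54·x^2)·Dx^3 + (11 + 45·x + 54·x^2 + 54·x^3)·Dx^4  (order 4).
h: a_k = -2, 12, -14, 36, -247/3, 972/5, -21862/45, 8748/7, -2066723/630, …
ICs: h(0) = -2, h′(0) = 12, h′′(0) = -28, h′′′(0) = 216.

f: a_k = 0, 12, -18, 36, -81, 972/5, -486, 8748/7, -6561/2, …
g: a_k = -2, 0, 4, 0, -4/3, 0, 8/45, 0, -4/315, …
L₀ := lclm(L_f,L_g); ord L₀ ≤ 2+2.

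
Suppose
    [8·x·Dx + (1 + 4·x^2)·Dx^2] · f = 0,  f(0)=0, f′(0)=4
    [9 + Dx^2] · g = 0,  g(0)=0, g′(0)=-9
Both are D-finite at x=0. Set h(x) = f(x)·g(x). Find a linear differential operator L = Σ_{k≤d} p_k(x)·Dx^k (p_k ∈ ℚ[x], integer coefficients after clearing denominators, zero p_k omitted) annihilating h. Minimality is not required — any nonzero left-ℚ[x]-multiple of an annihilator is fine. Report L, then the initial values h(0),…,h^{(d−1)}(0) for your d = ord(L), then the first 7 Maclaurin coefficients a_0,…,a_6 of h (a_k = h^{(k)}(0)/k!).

f: a_k = 0, 4, 0, -16/3, 0, 64/5, 0, …
g: a_k = 0, -9, 0, 27/2, 0, -243/40, 0, …
Sym-product of L_f,L_g gives L₀ (≤ ord 4).
L = (2925 + 31536·x^2 + 95904·x^4 + 186624·x^6 + 186624·x^8) + (2448·x + 20160·x^3 + 62208·x^5 + 82944·x^7)·Dx + (442 + 5088·x^2 + 19008·x^4 + 41472·x^6 + 41472·x^8)·Dx^2 + (272·x + 2240·x^3 + 6912·x^5 + 9216·x^7)·Dx^3 + (13 + 176·x^2 + 928·x^4 + 2304·x^6 + 2304·x^8)·Dx^4  (order 4).
h: a_k = 0, 0, -36, 0, 102, 0, -423/2, …
ICs: h(0) = 0, h′(0) = 0, h′′(0) = -72, h′′′(0) = 0.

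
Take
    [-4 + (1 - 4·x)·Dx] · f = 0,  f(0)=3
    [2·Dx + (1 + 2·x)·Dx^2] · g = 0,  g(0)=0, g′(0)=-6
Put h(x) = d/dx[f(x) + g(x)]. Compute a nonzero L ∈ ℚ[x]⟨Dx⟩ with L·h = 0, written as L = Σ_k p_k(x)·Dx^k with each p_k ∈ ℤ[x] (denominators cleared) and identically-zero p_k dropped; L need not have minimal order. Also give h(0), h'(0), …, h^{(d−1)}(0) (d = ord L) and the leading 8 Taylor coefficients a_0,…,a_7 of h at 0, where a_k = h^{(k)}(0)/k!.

f: a_k = 3, 12, 48, 192, 768, 3072, 12288, 49152, …
g: a_k = 0, -6, 6, -8, 12, -96/5, 32, -384/7, …
Weyl lclm of L_f,L_g ⇒ L₀ (ord ≤ 3).
Derive L from L₀ (diff closure).
L = (128 + 64·x) + (44 + 224·x + 128·x^2)·Dx + (-5 + 6·x + 48·x^2 + 32·x^3)·Dx^2  (order 2).
h: a_k = 6, 108, 552, 3120, 15264, 73920, 343680, 1573632, …
ICs: h(0) = 6, h′(0) = 108.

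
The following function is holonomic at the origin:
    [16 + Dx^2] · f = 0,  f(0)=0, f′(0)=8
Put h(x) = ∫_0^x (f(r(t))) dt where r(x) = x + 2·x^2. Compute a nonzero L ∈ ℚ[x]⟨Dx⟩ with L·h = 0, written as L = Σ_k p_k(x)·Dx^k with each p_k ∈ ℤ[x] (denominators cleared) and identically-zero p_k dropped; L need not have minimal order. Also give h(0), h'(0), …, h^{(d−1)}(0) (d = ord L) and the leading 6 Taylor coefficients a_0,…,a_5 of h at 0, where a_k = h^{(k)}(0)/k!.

L = (16 + 192·x + 768·x^2 + 1024·x^3)·Dx - 4·Dx^2 + (1 + 4·x)·Dx^3  (order 3).
h: a_k = 0, 0, 4, 16/3, -16/3, -128/5, …
ICs: h(0) = 0, h′(0) = 0, h′′(0) = 8.

f: a_k = 0, 8, 0, -64/3, 0, 256/15, …
Change of var in L_f (x↦r) gives L₀.
h=∫h₀ ⇒ L = L₀·Dx.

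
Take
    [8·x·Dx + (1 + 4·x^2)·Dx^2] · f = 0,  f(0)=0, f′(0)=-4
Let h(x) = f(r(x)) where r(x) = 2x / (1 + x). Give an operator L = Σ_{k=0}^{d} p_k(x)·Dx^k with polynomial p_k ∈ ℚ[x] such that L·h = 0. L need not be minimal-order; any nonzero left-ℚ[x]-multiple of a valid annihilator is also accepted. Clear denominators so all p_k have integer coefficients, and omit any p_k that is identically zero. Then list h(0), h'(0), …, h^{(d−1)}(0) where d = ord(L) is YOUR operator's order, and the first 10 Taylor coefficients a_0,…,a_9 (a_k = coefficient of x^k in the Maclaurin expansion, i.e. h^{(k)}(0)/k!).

f: a_k = 0, -4, 0, 16/3, 0, -64/5, 0, 256/7, 0, -1024/9, …
Change of var in L_f (x↦r) gives L₀.
L = (2 + 34·x)·Dx + (1 + 2·x + 17·x^2)·Dx^2  (order 2).
h: a_k = 0, -8, 8, 104/3, -120, -808/5, 4888/3, -5816/7, -19320, 407992/9, …
ICs: h(0) = 0, h′(0) = -8.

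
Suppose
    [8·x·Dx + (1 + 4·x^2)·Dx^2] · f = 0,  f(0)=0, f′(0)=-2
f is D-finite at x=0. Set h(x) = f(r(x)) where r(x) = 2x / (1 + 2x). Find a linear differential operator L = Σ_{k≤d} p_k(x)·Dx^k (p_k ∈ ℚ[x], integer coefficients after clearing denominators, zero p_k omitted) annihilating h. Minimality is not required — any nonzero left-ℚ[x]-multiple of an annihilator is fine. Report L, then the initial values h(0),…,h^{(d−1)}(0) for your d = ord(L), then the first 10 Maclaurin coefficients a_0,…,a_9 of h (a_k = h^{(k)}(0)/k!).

L = (4 + 40·x)·Dx + (1 + 4·x + 20·x^2)·Dx^2  (order 2).
h: a_k = 0, -4, 8, 16/3, -96, 1216/5, 1408/3, -35584/7, 10752, 367616/9, …
ICs: h(0) = 0, h′(0) = -4.

f: a_k = 0, -2, 0, 8/3, 0, -32/5, 0, 128/7, 0, -512/9, …
f∘r: x↦r, Dx↦Dx/r' in L_f ⇒ L₀.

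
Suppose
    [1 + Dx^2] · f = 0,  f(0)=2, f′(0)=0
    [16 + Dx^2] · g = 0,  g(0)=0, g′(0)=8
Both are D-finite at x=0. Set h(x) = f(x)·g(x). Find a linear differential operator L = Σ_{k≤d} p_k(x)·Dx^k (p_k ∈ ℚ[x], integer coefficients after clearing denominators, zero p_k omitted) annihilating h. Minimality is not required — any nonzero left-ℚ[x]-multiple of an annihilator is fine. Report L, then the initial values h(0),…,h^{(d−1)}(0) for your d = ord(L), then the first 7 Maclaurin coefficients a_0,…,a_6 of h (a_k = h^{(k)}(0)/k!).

L = 225 + 34·Dx^2 + Dx^4  (order 4).
h: a_k = 0, 16, 0, -152/3, 0, 842/15, 0, …
ICs: h(0) = 0, h′(0) = 16, h′′(0) = 0, h′′′(0) = -304.

f: a_k = 2, 0, -1, 0, 1/12, 0, -1/360, …
g: a_k = 0, 8, 0, -64/3, 0, 256/15, 0, …
L₀ := L_f ⊗_s L_g (sym. prod.), ord ≤ 4.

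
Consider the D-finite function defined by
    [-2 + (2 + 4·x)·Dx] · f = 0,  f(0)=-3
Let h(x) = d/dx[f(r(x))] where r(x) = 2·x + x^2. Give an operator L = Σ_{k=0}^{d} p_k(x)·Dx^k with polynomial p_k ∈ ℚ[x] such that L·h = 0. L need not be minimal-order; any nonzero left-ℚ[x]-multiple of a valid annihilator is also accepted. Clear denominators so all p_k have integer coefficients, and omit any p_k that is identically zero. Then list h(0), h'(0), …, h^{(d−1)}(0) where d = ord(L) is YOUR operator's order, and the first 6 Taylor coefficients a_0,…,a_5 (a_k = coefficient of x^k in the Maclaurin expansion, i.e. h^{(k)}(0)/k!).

L = -1 + (-1 - 5·x - 6·x^2 - 2·x^3)·Dx  (order 1).
h: a_k = -6, 6, -18, 54, -165, 513, …
ICs: h(0) = -6.

f: a_k = -3, -3, 3/2, -3/2, 15/8, -21/8, …
f∘r: x↦r, Dx↦Dx/r' in L_f ⇒ L₀.
h₀' ⇒ L via d/dx closure of L₀.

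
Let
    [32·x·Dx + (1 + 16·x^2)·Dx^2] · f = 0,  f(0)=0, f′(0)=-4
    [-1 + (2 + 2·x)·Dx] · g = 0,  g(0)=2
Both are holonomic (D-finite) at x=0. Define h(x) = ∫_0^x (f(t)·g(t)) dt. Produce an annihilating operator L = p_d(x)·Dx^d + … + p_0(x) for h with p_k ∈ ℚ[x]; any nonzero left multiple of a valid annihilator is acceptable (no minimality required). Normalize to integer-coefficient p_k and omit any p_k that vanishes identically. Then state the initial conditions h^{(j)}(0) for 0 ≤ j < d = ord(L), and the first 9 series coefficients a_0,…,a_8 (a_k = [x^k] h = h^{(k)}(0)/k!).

f: a_k = 0, -4, 0, 64/3, 0, -1024/5, 0, 16384/7, 0, …
g: a_k = 2, 1, -1/4, 1/8, -5/64, 7/128, -21/512, 33/1024, -429/16384, …
L₀ := L_f ⊗_s L_g (sym. prod.), ord ≤ 2.
∫: right-multiply L₀ by Dx.
L = (3 - 64·x - 16·x^2)·Dx + (-4 + 124·x + 192·x^2 + 64·x^3)·Dx^2 + (4 + 8·x + 68·x^2 + 128·x^3 + 64·x^4)·Dx^3  (order 3).
h: a_k = 0, 0, -4, -4/3, 131/12, 25/6, -99509/1440, -97129/3360, 63582493/107520, …
ICs: h(0) = 0, h′(0) = 0, h′′(0) = -8.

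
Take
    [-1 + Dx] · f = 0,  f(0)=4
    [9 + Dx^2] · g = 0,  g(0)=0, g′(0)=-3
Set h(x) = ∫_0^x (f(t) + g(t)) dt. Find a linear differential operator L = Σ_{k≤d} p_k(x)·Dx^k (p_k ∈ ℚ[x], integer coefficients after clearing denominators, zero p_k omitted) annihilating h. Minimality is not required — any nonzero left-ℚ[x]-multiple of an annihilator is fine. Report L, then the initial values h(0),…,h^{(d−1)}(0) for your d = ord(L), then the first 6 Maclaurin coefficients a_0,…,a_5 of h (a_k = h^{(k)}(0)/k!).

L = -9·Dx + 9·Dx^2 - Dx^3 + Dx^4  (order 4).
h: a_k = 0, 4, 1/2, 2/3, 31/24, 1/30, …
ICs: h(0) = 0, h′(0) = 4, h′′(0) = 1, h′′′(0) = 4.

f: a_k = 4, 4, 2, 2/3, 1/6, 1/30, …
g: a_k = 0, -3, 0, 9/2, 0, -81/40, …
Sum ⇒ L₀ = lclm(L_f,L_g) in ℚ(x)⟨Dx⟩.
∫: right-multiply L₀ by Dx.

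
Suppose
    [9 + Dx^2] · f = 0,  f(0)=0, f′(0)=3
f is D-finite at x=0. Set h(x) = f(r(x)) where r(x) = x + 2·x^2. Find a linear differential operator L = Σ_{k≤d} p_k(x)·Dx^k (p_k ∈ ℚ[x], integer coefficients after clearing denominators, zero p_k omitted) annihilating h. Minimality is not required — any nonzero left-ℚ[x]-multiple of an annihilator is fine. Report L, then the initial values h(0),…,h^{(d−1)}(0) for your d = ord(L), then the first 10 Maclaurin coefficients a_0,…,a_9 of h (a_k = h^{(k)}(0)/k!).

L = (9 + 108·x + 432·x^2 + 576·x^3) - 4·Dx + (1 + 4·x)·Dx^2  (order 2).
h: a_k = 0, 3, 6, -9/2, -27, -2079/40, -63/4, 45117/560, 6237/40, 562707/4480, …
ICs: h(0) = 0, h′(0) = 3.

f: a_k = 0, 3, 0, -9/2, 0, 81/40, 0, -243/560, 0, 243/4480, …
f∘r: x↦r, Dx↦Dx/r' in L_f ⇒ L₀.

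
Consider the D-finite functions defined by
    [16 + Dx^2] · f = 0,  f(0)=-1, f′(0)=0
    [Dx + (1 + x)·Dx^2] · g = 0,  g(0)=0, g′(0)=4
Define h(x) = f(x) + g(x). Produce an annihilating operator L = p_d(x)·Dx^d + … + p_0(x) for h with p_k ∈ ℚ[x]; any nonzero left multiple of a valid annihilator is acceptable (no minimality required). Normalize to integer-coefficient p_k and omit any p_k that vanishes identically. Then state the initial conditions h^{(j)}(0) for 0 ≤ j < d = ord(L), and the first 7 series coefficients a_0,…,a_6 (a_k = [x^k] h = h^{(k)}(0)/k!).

L = (176 + 256·x + 128·x^2)·Dx + (144 + 400·x + 384·x^2 + 128·x^3)·Dx^2 + (11 + 16·x + 8·x^2)·Dx^3 + (9 + 25·x + 24·x^2 + 8·x^3)·Dx^4  (order 4).
h: a_k = -1, 4, 6, 4/3, -35/3, 4/5, 226/45, …
ICs: h(0) = -1, h′(0) = 4, h′′(0) = 12, h′′′(0) = 8.

f: a_k = -1, 0, 8, 0, -32/3, 0, 256/45, …
g: a_k = 0, 4, -2, 4/3, -1, 4/5, -2/3, …
Sum ⇒ L₀ = lclm(L_f,L_g) in ℚ(x)⟨Dx⟩.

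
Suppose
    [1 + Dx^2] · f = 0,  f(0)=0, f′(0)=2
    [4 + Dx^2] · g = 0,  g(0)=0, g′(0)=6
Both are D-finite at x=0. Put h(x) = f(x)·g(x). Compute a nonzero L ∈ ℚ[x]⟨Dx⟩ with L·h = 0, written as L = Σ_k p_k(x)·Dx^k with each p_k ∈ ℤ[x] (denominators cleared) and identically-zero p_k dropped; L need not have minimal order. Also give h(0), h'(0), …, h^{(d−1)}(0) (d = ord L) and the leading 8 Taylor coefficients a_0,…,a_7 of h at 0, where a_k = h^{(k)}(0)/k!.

L = 9 + 10·Dx^2 + Dx^4  (order 4).
h: a_k = 0, 0, 12, 0, -10, 0, 91/30, 0, …
ICs: h(0) = 0, h′(0) = 0, h′′(0) = 24, h′′′(0) = 0.

f: a_k = 0, 2, 0, -1/3, 0, 1/60, 0, -1/2520, …
g: a_k = 0, 6, 0, -4, 0, 4/5, 0, -8/105, …
f·g: L₀ = L_f ⊗_s L_g, ord ≤ 2·2.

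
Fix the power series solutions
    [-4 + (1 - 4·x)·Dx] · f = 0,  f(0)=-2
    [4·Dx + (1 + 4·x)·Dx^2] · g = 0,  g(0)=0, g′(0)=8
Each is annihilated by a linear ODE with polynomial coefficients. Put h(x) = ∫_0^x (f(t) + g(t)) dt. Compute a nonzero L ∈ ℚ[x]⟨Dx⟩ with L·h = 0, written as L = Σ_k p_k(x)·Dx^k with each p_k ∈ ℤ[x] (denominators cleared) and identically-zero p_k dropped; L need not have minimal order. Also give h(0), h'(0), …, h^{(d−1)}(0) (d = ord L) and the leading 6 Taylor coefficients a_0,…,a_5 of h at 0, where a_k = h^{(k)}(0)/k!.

f: a_k = -2, -8, -32, -128, -512, -2048, …
g: a_k = 0, 8, -16, 128/3, -128, 2048/5, …
Sum ⇒ L₀ = lclm(L_f,L_g) in ℚ(x)⟨Dx⟩.
Integrate: L := L₀·Dx.
L = (160 + 128·x)·Dx^2 + (16 + 256·x + 256·x^2)·Dx^3 + (-3 - 4·x + 48·x^2 + 64·x^3)·Dx^4  (order 4).
h: a_k = 0, -2, 0, -16, -64/3, -128, …
ICs: h(0) = 0, h′(0) = -2, h′′(0) = 0, h′′′(0) = -96.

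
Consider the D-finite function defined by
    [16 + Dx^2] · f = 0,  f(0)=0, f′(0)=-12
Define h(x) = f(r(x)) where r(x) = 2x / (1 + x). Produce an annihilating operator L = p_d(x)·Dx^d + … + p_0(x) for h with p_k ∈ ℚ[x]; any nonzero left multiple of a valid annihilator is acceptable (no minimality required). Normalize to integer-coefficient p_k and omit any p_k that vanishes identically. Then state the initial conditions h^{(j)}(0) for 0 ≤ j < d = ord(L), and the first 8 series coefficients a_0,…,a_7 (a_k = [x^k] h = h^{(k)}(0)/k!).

f: a_k = 0, -12, 0, 32, 0, -128/5, 0, 1024/105, …
Substitute x→r, Dx→(1/r')Dx; clear ⇒ L₀.
L = 64 + (2 + 6·x + 6·x^2 + 2·x^3)·Dx + (1 + 4·x + 6·x^2 + 4·x^3 + x^4)·Dx^2  (order 2).
h: a_k = 0, -24, 24, 232, -744, 3464/5, 1560, -758488/105, …
ICs: h(0) = 0, h′(0) = -24.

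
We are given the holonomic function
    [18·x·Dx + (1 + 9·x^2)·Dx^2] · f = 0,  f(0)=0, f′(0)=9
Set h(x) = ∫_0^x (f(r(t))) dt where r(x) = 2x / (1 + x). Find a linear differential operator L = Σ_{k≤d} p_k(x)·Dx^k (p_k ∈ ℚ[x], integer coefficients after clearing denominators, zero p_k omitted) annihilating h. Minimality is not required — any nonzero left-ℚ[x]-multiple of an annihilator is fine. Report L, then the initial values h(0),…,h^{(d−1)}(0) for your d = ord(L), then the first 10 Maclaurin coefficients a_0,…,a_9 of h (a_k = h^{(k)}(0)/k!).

f: a_k = 0, 9, 0, -27, 0, 729/5, 0, -6561/7, 0, 6561, …
L₀ from L_f via x↦r, Dx↦r'^{-1}Dx.
∫: right-multiply L₀ by Dx.
L = (2 + 74·x)·Dx^2 + (1 + 2·x + 37·x^2)·Dx^3  (order 3).
h: a_k = 0, 0, 9, -6, -99/2, 126, 2823/5, -21186/7, -186237/28, 75670, …
ICs: h(0) = 0, h′(0) = 0, h′′(0) = 18.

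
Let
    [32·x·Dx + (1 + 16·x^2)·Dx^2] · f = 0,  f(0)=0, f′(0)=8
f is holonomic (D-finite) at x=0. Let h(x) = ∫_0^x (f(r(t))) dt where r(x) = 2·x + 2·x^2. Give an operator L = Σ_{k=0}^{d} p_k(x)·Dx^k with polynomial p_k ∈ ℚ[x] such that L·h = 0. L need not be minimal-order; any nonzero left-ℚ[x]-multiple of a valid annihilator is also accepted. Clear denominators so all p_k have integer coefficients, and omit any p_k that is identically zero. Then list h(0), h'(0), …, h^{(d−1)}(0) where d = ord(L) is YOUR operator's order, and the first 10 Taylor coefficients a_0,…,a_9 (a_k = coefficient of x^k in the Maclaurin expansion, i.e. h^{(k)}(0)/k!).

f: a_k = 0, 8, 0, -128/3, 0, 2048/5, 0, -32768/7, 0, 524288/9, …
f∘r: x↦r, Dx↦Dx/r' in L_f ⇒ L₀.
Integrate: L := L₀·Dx.
L = (-2 + 128·x + 512·x^2 + 768·x^3 + 384·x^4)·Dx^2 + (1 + 2·x + 64·x^2 + 256·x^3 + 320·x^4 + 128·x^5)·Dx^3  (order 3).
h: a_k = 0, 0, 8, 16/3, -256/3, -1024/5, 30208/15, 195584/21, -409600/7, -4063232/9, …
ICs: h(0) = 0, h′(0) = 0, h′′(0) = 16.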